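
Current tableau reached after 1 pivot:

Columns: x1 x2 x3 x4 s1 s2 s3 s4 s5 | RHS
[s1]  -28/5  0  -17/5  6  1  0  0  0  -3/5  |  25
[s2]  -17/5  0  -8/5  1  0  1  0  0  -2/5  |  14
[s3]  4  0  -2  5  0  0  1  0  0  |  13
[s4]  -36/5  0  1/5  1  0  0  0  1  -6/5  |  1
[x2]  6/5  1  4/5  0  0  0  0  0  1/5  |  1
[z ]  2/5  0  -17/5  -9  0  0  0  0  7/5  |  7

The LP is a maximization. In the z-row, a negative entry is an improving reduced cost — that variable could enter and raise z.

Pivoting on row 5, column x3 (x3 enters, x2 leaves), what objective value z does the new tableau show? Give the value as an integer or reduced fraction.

45/4

Minimum ratio for x3: 1/(4/5) = 5/4.
z changes by −(z-row coeff of x3)·ratio = −(-17/5)·(5/4) = 17/4.
New z = 7 + (17/4) = 45/4.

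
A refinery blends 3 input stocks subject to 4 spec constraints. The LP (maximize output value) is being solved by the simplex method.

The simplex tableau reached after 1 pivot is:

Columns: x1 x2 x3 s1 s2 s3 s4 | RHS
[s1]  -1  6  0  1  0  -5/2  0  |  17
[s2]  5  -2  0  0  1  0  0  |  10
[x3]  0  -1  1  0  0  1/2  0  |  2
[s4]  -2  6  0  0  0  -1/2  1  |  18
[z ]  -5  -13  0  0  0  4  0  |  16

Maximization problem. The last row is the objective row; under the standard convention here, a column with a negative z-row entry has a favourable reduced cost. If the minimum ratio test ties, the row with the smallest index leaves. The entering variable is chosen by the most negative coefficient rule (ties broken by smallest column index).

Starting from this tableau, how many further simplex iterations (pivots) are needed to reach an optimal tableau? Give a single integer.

pivot: x2 in, s1 out → z = 317/6
pivot: x1 in, s2 out → z = 2153/28
pivot: s3 in, s4 out → z = 8501/102
No improving column remains; optimal.

3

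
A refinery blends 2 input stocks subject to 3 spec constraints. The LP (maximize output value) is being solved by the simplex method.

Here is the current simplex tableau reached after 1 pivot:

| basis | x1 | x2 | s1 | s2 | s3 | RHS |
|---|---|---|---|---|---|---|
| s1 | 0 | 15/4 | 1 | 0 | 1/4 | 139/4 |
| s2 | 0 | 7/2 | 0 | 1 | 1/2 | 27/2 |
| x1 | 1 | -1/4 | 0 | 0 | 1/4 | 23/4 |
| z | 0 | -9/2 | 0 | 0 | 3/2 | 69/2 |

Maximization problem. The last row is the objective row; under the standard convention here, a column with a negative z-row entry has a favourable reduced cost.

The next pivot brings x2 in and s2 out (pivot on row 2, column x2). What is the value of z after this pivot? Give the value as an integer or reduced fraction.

Minimum ratio for x2: (27/2)/(7/2) = 27/7.
z changes by −(z-row coeff of x2)·ratio = −(-9/2)·(27/7) = 243/14.
New z = 69/2 + (243/14) = 363/7.

363/7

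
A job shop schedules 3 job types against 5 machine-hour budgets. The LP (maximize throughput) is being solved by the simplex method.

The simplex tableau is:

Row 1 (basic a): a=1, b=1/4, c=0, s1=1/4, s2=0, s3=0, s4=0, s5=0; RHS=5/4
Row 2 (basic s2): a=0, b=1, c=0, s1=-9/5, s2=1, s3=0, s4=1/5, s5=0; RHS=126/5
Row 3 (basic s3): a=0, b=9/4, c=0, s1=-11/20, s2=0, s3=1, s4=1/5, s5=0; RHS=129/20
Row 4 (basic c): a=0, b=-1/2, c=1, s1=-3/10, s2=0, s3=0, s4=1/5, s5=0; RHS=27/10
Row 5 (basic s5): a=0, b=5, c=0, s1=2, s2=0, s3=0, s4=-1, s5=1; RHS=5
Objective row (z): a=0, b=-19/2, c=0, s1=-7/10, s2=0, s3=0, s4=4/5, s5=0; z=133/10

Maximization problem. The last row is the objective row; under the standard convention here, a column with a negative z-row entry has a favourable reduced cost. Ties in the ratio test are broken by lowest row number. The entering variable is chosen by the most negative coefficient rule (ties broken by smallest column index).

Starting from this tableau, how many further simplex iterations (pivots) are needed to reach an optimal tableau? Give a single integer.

2

pivot: b in, s5 out → z = 114/5
pivot: s4 in, s3 out → z = 1944/65
No improving column remains; optimal.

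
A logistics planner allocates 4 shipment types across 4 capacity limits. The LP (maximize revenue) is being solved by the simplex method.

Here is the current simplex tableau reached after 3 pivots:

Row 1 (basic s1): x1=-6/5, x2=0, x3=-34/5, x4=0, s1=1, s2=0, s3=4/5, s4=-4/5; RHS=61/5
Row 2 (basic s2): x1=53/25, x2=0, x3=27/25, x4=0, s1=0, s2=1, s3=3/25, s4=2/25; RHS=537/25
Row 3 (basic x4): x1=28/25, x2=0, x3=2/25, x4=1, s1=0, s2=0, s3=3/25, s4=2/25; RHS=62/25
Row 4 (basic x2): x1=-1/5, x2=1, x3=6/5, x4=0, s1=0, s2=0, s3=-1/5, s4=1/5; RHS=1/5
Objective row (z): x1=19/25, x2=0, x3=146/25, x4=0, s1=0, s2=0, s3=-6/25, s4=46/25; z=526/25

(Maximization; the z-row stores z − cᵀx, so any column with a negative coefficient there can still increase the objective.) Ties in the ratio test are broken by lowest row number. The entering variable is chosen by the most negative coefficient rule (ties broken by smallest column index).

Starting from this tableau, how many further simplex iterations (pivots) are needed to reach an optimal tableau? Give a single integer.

pivot: s3 in, s1 out → z = 247/10
No improving column remains; optimal.

1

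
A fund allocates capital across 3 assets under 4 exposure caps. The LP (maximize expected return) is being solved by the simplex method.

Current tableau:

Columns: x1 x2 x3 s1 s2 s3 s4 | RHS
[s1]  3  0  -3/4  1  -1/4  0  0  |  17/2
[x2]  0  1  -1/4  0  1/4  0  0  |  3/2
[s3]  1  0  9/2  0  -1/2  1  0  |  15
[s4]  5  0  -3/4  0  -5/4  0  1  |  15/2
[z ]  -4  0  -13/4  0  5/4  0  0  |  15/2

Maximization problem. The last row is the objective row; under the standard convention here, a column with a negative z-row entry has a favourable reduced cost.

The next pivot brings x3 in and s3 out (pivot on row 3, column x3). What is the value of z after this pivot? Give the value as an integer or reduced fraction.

55/3

Minimum ratio for x3: 15/(9/2) = 10/3.
z changes by −(z-row coeff of x3)·ratio = −(-13/4)·(10/3) = 65/6.
New z = 15/2 + (65/6) = 55/3.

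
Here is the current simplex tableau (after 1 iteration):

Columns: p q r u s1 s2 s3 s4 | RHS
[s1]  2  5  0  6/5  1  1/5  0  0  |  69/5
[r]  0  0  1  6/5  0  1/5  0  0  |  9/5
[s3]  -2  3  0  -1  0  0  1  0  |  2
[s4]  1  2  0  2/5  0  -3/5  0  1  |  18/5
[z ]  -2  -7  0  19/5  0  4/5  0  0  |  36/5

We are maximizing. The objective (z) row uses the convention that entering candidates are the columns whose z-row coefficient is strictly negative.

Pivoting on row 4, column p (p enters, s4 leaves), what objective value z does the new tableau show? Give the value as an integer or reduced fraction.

72/5

Minimum ratio for p: (18/5)/1 = 18/5.
z changes by −(z-row coeff of p)·ratio = −(-2)·(18/5) = 36/5.
New z = 36/5 + (36/5) = 72/5.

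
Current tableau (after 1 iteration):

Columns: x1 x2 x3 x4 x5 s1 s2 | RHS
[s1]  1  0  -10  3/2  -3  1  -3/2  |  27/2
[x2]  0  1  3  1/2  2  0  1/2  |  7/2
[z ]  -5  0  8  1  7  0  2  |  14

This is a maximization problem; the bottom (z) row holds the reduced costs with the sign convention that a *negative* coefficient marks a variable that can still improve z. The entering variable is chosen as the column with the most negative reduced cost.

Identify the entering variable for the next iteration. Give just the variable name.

Objective-row coefficients: x1: -5, x2: 0, x3: 8, x4: 1, x5: 7, s1: 0, s2: 2.
The most negative is -5 in column x1, so x1 enters.

x1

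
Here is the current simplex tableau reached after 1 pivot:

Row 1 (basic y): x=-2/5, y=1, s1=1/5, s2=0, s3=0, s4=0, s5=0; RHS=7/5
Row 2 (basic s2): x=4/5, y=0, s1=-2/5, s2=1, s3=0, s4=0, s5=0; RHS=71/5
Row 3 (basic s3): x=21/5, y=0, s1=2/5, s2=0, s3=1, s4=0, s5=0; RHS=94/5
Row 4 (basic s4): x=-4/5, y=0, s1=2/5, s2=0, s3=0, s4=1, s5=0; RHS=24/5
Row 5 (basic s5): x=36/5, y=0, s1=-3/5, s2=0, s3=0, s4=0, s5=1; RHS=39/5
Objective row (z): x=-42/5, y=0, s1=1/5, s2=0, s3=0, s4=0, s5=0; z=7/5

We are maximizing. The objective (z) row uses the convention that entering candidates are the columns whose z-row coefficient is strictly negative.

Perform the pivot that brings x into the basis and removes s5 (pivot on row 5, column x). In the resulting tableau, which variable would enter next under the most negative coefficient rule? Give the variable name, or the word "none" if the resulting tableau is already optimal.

s1

Pivot element 36/5. New z-row = old z-row − (-42/5)·(row 5/(36/5)).
Updated z-row coefficients: x: 0, y: 0, s1: -1/2, s2: 0, s3: 0, s4: 0, s5: 7/6.
The most negative is -1/2 in column s1, so s1 would enter next.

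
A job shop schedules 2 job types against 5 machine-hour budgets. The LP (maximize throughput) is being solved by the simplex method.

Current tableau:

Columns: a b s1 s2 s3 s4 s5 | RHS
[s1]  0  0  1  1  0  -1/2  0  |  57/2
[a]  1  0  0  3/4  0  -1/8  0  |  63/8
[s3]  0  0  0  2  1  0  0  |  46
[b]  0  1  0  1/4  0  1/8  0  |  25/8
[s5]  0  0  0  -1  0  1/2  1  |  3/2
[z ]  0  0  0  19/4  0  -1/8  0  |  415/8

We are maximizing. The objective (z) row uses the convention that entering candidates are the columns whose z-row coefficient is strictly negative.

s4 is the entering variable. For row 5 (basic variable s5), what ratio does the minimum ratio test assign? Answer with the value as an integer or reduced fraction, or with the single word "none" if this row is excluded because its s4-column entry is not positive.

3

Ratio = RHS / (s4 entry) = (3/2) / (1/2) = 3.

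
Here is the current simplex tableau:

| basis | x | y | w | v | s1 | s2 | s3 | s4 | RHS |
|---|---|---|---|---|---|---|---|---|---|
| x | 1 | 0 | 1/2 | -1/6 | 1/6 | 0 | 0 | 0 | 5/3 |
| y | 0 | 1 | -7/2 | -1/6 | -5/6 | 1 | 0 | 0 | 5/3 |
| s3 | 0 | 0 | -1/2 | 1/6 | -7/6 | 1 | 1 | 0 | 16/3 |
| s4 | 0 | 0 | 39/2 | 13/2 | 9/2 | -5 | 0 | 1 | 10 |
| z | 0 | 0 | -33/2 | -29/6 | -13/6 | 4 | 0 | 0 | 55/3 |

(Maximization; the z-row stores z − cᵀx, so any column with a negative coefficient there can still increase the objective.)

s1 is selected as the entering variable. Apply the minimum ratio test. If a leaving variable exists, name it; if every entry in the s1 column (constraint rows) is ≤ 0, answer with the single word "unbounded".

Ratios: row 1 (x): (5/3)/(1/6) = 10; row 2 (y): entry -5/6 ≤ 0, skip; row 3 (s3): entry -7/6 ≤ 0, skip; row 4 (s4): 10/(9/2) = 20/9.
Minimum ratio is in the s4 row, so s4 leaves.

s4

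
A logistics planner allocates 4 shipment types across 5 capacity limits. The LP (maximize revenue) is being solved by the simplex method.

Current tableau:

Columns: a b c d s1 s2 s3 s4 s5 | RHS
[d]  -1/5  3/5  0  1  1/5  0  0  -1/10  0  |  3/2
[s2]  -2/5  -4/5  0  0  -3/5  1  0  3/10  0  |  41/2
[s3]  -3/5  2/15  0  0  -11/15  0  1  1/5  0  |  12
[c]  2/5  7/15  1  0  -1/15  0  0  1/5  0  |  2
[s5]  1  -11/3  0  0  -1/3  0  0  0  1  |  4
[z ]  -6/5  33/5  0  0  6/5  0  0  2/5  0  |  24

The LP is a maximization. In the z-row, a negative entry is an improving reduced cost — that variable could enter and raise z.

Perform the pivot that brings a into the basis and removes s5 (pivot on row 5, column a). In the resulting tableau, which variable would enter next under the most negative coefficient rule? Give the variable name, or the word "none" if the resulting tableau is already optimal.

none

Pivot element 1. New z-row = old z-row − (-6/5)·(row 5/1).
Updated z-row coefficients: a: 0, b: 11/5, c: 0, d: 0, s1: 4/5, s2: 0, s3: 0, s4: 2/5, s5: 6/5.
No coefficient is strictly negative; the tableau after this pivot is optimal.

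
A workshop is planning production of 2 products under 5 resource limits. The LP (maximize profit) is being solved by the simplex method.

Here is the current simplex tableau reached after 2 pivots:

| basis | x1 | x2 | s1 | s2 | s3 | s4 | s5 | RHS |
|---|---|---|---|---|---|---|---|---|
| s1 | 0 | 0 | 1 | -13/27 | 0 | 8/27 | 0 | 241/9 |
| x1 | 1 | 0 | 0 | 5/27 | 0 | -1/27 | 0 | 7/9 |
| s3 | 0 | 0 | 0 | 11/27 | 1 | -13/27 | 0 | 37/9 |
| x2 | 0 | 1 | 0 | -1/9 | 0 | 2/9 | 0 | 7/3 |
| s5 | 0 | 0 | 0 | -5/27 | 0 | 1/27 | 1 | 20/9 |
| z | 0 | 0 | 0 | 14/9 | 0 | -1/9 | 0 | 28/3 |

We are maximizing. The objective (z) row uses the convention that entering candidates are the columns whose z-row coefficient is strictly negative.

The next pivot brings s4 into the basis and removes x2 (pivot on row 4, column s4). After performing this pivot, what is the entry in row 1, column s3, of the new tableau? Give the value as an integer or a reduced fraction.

Pivot element is row 4, column s4: 2/9.
Normalize row 4: new (row 4, s3) = 0/(2/9) = 0.
row 1 ← row 1 − (8/27)·(new row 4): 0 − (8/27)·0 = 0.

0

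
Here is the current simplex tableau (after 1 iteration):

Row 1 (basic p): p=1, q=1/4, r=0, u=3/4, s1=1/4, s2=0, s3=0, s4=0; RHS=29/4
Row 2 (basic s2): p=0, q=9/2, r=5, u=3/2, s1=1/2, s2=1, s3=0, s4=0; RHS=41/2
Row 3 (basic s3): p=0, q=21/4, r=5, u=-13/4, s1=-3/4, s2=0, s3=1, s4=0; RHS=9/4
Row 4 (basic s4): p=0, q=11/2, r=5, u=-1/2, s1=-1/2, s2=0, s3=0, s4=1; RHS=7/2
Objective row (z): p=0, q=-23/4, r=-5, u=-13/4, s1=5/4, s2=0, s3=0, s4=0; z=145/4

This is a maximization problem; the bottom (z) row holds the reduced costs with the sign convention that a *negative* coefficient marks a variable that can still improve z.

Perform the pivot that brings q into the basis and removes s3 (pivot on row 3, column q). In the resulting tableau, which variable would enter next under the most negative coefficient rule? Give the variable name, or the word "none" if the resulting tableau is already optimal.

Pivot element 21/4. New z-row = old z-row − (-23/4)·(row 3/(21/4)).
Updated z-row coefficients: p: 0, q: 0, r: 10/21, u: -143/21, s1: 3/7, s2: 0, s3: 23/21, s4: 0.
The most negative is -143/21 in column u, so u would enter next.

u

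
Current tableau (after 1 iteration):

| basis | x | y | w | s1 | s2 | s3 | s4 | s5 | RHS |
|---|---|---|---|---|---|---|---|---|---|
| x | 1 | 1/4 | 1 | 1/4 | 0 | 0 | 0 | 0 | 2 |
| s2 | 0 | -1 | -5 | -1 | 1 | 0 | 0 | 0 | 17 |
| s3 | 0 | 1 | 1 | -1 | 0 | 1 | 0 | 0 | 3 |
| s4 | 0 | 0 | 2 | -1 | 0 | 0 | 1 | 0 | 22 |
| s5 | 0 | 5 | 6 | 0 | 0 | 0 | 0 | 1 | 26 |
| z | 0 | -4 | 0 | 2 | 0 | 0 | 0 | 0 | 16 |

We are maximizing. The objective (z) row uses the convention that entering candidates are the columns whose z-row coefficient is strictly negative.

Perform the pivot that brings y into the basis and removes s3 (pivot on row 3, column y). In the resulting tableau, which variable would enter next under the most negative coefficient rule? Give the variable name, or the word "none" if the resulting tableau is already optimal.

Pivot element 1. New z-row = old z-row − (-4)·(row 3/1).
Updated z-row coefficients: x: 0, y: 0, w: 4, s1: -2, s2: 0, s3: 4, s4: 0, s5: 0.
The most negative is -2 in column s1, so s1 would enter next.

s1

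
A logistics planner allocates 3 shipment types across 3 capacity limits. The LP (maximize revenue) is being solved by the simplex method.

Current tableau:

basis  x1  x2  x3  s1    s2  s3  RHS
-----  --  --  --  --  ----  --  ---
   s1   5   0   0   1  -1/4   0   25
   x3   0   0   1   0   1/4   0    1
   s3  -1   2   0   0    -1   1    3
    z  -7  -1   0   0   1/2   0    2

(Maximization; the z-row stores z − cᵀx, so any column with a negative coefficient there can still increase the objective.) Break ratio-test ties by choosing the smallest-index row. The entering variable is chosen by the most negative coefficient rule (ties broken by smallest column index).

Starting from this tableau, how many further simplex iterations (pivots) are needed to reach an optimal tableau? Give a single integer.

3

pivot: x1 in, s1 out → z = 37
pivot: x2 in, s3 out → z = 41
pivot: s2 in, x3 out → z = 85/2
No improving column remains; optimal.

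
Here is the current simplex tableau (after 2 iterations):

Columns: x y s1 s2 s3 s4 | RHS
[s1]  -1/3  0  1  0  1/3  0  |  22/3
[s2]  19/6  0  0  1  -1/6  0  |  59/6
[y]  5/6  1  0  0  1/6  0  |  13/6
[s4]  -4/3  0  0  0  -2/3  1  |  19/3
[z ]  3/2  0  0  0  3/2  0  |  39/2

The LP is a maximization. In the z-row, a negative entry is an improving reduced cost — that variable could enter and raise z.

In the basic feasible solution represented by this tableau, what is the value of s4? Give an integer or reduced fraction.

s4 is basic (row 4); its value is the RHS of that row: 19/3.

19/3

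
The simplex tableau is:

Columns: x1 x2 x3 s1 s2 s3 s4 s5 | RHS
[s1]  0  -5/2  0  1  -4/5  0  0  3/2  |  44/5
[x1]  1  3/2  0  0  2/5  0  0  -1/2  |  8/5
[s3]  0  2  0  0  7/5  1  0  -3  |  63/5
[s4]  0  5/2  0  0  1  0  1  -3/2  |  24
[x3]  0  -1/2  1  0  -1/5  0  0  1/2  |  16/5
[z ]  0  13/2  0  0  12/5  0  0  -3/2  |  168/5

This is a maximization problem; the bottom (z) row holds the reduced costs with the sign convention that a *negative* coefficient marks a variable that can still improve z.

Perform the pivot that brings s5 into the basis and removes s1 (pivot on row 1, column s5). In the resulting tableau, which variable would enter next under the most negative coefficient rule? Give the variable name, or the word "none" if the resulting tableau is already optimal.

Pivot element 3/2. New z-row = old z-row − (-3/2)·(row 1/(3/2)).
Updated z-row coefficients: x1: 0, x2: 4, x3: 0, s1: 1, s2: 8/5, s3: 0, s4: 0, s5: 0.
No coefficient is strictly negative; the tableau after this pivot is optimal.

none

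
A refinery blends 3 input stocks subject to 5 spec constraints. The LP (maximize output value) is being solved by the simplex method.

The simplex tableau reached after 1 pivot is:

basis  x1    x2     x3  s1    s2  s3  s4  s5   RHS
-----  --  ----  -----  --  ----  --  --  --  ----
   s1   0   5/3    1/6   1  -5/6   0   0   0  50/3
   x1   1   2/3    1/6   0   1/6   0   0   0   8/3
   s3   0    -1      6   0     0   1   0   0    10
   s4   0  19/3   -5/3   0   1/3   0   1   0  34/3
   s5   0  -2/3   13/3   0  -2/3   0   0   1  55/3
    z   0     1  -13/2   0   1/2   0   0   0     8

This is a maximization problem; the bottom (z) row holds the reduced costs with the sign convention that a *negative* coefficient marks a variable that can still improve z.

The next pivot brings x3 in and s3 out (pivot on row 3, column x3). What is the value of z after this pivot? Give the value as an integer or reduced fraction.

Minimum ratio for x3: 10/6 = 5/3.
z changes by −(z-row coeff of x3)·ratio = −(-13/2)·(5/3) = 65/6.
New z = 8 + (65/6) = 113/6.

113/6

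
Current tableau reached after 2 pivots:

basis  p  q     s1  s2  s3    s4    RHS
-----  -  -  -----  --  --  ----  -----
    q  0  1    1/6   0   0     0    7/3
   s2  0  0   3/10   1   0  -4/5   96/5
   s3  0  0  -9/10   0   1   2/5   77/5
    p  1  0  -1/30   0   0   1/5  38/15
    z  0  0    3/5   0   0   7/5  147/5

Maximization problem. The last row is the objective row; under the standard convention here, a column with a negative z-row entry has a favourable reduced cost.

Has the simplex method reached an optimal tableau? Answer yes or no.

yes

No objective-row coefficient is strictly negative, so no entering variable exists; the tableau is optimal.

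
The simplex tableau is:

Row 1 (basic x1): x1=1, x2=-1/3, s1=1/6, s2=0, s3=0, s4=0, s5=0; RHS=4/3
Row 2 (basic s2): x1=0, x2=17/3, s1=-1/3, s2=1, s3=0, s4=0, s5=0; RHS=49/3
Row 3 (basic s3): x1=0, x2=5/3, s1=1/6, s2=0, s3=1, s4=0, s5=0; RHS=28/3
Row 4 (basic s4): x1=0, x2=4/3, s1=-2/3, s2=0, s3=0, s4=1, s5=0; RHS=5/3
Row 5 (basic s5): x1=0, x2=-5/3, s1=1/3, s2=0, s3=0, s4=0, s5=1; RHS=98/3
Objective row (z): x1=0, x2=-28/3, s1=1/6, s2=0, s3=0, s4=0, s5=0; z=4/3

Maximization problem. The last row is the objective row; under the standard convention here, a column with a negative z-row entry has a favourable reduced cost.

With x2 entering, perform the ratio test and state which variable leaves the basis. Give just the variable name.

s4

Ratios: row 1 (x1): entry -1/3 ≤ 0, skip; row 2 (s2): (49/3)/(17/3) = 49/17; row 3 (s3): (28/3)/(5/3) = 28/5; row 4 (s4): (5/3)/(4/3) = 5/4; row 5 (s5): entry -5/3 ≤ 0, skip.
Minimum ratio 5/4 is in the s4 row, so s4 leaves.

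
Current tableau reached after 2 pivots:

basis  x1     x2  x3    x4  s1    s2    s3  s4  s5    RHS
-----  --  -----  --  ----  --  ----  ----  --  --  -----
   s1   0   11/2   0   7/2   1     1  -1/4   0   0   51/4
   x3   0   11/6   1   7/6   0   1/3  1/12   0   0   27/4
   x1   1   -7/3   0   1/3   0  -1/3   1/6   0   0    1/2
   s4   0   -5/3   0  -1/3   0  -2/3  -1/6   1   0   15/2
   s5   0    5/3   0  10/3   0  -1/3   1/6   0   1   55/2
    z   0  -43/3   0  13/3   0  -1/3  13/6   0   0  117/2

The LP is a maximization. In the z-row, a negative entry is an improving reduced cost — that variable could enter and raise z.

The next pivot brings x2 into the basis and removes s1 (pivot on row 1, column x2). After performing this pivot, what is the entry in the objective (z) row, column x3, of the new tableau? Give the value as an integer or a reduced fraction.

0

Pivot element is row 1, column x2: 11/2.
Normalize row 1: new (row 1, x3) = 0/(11/2) = 0.
z-row ← z-row − (-43/3)·(new row 1): 0 − (-43/3)·0 = 0.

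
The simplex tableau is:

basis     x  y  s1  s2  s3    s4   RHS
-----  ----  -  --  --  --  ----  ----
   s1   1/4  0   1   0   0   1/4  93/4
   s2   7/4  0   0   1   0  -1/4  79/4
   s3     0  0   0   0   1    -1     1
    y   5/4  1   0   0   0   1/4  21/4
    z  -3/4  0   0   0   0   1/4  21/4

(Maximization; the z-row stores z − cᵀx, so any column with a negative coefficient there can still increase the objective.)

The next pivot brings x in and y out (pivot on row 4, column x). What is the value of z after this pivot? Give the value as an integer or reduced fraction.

42/5

Minimum ratio for x: (21/4)/(5/4) = 21/5.
z changes by −(z-row coeff of x)·ratio = −(-3/4)·(21/5) = 63/20.
New z = 21/4 + (63/20) = 42/5.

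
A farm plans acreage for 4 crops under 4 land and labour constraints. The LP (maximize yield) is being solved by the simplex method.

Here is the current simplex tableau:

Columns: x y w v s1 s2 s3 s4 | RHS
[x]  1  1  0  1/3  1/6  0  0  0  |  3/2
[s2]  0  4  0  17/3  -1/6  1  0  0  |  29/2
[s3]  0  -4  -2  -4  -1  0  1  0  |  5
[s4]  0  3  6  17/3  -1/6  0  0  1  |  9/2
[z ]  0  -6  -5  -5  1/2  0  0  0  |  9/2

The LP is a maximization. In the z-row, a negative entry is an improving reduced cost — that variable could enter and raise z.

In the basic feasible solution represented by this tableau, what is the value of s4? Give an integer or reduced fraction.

s4 is basic (row 4); its value is the RHS of that row: 9/2.

9/2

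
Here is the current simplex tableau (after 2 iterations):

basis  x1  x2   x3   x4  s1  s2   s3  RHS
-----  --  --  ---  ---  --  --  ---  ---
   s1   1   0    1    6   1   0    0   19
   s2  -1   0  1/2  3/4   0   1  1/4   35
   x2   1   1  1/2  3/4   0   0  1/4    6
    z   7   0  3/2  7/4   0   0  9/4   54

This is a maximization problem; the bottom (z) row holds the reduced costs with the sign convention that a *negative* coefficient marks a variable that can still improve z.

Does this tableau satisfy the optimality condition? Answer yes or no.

yes

No objective-row coefficient is strictly negative, so no entering variable exists; the tableau is optimal.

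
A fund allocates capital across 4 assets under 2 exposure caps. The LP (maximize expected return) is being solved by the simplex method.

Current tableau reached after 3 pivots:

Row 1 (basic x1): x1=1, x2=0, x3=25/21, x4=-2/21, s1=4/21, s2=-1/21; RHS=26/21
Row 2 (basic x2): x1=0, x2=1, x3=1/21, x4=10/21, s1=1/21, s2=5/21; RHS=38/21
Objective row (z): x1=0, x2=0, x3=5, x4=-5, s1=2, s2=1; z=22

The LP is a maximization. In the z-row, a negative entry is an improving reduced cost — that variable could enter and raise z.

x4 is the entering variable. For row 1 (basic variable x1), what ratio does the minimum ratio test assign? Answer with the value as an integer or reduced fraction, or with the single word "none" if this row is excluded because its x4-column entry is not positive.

none

The x4 entry in row 1 is -2/21 ≤ 0, so this row gives no ratio.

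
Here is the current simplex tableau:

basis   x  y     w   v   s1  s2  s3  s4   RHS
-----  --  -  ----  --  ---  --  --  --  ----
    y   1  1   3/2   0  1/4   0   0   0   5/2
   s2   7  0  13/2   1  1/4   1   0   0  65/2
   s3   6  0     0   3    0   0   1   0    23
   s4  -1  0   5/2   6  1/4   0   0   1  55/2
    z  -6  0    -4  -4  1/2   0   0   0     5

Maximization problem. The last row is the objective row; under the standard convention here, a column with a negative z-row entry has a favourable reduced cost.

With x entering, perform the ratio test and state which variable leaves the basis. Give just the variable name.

Ratios: row 1 (y): (5/2)/1 = 5/2; row 2 (s2): (65/2)/7 = 65/14; row 3 (s3): 23/6 = 23/6; row 4 (s4): entry -1 ≤ 0, skip.
Minimum ratio 5/2 is in the y row, so y leaves.

y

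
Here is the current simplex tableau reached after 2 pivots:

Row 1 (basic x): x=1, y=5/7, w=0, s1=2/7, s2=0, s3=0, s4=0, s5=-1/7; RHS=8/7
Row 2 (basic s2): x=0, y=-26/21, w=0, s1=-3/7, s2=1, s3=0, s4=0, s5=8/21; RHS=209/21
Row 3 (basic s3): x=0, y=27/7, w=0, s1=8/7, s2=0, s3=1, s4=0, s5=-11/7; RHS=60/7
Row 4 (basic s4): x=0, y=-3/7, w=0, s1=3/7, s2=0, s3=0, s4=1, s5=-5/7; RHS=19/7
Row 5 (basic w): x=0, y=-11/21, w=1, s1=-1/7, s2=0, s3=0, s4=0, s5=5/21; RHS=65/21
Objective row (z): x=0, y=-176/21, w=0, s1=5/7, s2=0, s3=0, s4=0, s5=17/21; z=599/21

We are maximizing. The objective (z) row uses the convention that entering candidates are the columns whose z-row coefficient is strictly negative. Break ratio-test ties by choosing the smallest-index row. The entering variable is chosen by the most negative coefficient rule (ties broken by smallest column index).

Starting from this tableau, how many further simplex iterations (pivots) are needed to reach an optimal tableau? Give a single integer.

pivot: y in, x out → z = 629/15
pivot: s5 in, w out → z = 135/2
No improving column remains; optimal.

2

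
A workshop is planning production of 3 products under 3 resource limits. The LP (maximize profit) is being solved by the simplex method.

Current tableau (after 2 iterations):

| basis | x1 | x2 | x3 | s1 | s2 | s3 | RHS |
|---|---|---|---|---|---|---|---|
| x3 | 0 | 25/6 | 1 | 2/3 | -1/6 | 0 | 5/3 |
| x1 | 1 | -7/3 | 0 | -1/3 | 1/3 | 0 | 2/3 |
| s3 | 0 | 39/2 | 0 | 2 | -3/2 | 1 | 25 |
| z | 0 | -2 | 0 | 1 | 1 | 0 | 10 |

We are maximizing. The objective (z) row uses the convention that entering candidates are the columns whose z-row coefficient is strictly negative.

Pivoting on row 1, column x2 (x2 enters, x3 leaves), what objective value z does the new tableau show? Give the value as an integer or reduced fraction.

54/5

Minimum ratio for x2: (5/3)/(25/6) = 2/5.
z changes by −(z-row coeff of x2)·ratio = −(-2)·(2/5) = 4/5.
New z = 10 + (4/5) = 54/5.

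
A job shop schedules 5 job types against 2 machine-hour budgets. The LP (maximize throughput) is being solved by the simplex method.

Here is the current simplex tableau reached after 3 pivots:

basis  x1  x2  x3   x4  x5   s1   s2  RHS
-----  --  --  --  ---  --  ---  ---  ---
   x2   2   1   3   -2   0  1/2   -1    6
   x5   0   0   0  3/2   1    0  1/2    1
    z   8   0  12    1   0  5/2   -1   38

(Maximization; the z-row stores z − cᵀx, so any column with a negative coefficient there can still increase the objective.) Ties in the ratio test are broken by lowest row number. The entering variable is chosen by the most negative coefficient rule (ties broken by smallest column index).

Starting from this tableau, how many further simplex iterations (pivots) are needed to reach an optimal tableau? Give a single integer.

pivot: s2 in, x5 out → z = 40
No improving column remains; optimal.

1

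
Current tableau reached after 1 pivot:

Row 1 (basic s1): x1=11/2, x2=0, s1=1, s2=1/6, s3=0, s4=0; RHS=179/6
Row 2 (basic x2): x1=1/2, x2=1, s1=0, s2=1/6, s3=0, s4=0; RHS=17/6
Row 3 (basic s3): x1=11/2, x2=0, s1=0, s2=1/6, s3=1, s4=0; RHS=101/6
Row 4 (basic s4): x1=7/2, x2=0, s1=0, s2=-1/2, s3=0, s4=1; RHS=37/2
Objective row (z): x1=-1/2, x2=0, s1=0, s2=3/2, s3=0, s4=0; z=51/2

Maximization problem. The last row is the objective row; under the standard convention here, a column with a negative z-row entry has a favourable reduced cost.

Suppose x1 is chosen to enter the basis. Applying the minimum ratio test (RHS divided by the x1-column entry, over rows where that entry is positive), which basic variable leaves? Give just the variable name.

Ratios: row 1 (s1): (179/6)/(11/2) = 179/33; row 2 (x2): (17/6)/(1/2) = 17/3; row 3 (s3): (101/6)/(11/2) = 101/33; row 4 (s4): (37/2)/(7/2) = 37/7.
Minimum ratio 101/33 is in the s3 row, so s3 leaves.

s3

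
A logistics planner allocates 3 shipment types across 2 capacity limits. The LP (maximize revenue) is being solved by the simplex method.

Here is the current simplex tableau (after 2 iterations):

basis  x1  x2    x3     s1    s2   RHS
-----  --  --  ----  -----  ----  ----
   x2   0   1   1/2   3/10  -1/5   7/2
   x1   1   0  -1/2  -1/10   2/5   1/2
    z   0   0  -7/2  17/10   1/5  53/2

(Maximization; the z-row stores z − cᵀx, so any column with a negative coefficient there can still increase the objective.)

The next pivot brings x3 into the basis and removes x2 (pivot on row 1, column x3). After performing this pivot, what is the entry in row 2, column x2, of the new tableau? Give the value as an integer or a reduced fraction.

Pivot element is row 1, column x3: 1/2.
Normalize row 1: new (row 1, x2) = 1/(1/2) = 2.
row 2 ← row 2 − (-1/2)·(new row 1): 0 − (-1/2)·2 = 1.

1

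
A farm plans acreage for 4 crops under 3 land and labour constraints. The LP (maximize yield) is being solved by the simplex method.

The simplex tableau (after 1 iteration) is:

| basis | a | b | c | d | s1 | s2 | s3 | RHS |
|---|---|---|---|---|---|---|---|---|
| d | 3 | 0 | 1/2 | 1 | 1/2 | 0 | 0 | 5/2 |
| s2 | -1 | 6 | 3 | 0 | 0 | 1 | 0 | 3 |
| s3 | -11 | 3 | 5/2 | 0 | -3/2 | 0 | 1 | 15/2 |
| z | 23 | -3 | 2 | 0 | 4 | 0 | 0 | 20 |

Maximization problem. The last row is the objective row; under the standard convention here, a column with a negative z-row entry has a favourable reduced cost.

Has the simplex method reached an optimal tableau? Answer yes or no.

Column b has objective-row coefficient -3, which is negative; an improving pivot exists, so not yet optimal.

no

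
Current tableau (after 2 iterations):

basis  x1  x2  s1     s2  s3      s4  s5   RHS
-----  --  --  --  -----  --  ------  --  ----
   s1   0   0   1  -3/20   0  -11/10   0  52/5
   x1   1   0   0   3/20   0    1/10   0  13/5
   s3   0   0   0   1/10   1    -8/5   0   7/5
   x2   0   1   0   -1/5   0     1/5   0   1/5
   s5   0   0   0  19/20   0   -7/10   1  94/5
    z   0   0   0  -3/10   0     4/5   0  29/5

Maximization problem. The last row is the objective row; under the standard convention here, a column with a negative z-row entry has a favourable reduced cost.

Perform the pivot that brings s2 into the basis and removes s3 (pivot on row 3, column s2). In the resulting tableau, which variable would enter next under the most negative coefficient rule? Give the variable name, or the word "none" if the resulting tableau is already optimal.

s4

Pivot element 1/10. New z-row = old z-row − (-3/10)·(row 3/(1/10)).
Updated z-row coefficients: x1: 0, x2: 0, s1: 0, s2: 0, s3: 3, s4: -4, s5: 0.
The most negative is -4 in column s4, so s4 would enter next.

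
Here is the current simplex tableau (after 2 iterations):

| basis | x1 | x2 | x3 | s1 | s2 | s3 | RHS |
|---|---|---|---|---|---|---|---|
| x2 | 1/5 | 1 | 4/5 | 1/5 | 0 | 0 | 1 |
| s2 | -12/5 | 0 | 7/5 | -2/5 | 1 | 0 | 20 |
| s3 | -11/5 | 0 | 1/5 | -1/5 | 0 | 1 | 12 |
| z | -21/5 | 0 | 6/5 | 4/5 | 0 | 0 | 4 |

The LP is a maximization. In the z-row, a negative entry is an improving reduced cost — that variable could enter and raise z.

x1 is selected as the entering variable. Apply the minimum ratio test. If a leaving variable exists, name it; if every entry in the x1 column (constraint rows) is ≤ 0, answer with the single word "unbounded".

Ratios: row 1 (x2): 1/(1/5) = 5; row 2 (s2): entry -12/5 ≤ 0, skip; row 3 (s3): entry -11/5 ≤ 0, skip.
Minimum ratio is in the x2 row, so x2 leaves.

x2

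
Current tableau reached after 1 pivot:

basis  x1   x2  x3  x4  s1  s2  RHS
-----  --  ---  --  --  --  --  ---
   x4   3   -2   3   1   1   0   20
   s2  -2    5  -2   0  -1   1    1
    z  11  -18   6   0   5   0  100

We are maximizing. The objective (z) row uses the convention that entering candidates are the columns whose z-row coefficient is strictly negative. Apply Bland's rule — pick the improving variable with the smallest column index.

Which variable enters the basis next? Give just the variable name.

x2

Objective-row coefficients: x1: 11, x2: -18, x3: 6, x4: 0, s1: 5, s2: 0.
Improving columns: x2. Bland's rule picks the smallest column index → x2.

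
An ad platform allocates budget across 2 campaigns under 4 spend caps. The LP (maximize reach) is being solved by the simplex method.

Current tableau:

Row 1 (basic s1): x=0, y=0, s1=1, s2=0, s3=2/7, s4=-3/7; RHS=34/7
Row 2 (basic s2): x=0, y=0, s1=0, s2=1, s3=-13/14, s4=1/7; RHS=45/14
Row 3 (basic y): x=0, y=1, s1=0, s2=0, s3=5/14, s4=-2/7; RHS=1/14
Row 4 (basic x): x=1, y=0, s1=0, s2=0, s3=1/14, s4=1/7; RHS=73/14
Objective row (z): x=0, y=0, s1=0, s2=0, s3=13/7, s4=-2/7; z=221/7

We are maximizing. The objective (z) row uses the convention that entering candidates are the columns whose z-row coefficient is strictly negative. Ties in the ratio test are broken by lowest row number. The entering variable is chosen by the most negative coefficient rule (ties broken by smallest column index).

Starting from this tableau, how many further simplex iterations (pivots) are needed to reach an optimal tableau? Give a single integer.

1

pivot: s4 in, s2 out → z = 38
No improving column remains; optimal.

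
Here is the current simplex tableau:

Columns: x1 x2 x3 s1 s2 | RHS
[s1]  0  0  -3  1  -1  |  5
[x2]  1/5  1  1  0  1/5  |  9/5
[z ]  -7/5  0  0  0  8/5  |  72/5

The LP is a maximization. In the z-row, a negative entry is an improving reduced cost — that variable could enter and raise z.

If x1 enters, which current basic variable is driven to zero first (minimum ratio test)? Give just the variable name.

Ratios: row 1 (s1): entry 0 ≤ 0, skip; row 2 (x2): (9/5)/(1/5) = 9.
Minimum ratio 9 is in the x2 row, so x2 leaves.

x2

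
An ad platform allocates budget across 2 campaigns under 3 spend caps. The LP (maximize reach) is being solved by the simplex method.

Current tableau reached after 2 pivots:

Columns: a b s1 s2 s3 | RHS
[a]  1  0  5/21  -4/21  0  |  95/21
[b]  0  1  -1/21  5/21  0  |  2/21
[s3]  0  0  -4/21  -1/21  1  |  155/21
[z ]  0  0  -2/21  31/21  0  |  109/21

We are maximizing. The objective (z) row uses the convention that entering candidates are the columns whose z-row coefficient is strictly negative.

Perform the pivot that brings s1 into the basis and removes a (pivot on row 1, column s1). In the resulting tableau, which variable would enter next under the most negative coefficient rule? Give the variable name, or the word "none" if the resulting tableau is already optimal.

none

Pivot element 5/21. New z-row = old z-row − (-2/21)·(row 1/(5/21)).
Updated z-row coefficients: a: 2/5, b: 0, s1: 0, s2: 7/5, s3: 0.
No coefficient is strictly negative; the tableau after this pivot is optimal.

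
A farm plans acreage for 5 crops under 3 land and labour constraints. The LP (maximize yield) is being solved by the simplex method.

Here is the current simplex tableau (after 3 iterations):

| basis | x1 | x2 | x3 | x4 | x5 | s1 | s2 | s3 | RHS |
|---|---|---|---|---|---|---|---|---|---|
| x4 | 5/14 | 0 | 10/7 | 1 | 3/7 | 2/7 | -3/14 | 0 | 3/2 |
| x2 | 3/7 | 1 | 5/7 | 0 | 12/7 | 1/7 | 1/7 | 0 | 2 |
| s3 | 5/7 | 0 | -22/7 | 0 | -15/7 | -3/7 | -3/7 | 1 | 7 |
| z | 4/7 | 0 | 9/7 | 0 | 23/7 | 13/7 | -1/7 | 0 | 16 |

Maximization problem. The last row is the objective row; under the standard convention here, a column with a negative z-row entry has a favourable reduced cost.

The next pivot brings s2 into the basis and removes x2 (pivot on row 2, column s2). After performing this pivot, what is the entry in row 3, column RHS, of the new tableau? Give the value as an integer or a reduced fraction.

Pivot element is row 2, column s2: 1/7.
Normalize row 2: new (row 2, RHS) = 2/(1/7) = 14.
row 3 ← row 3 − (-3/7)·(new row 2): 7 − (-3/7)·14 = 13.

13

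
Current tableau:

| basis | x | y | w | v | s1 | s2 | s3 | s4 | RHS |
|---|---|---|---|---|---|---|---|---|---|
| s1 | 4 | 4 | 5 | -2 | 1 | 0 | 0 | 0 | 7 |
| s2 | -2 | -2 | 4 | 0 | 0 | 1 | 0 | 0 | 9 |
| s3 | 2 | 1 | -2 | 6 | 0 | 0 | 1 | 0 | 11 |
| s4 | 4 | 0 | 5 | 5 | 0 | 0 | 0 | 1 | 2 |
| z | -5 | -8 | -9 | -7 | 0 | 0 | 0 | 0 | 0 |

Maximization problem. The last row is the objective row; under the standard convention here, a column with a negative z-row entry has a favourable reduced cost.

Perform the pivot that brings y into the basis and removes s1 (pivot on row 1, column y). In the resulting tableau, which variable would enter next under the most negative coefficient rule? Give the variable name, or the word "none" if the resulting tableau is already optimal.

Pivot element 4. New z-row = old z-row − (-8)·(row 1/4).
Updated z-row coefficients: x: 3, y: 0, w: 1, v: -11, s1: 2, s2: 0, s3: 0, s4: 0.
The most negative is -11 in column v, so v would enter next.

v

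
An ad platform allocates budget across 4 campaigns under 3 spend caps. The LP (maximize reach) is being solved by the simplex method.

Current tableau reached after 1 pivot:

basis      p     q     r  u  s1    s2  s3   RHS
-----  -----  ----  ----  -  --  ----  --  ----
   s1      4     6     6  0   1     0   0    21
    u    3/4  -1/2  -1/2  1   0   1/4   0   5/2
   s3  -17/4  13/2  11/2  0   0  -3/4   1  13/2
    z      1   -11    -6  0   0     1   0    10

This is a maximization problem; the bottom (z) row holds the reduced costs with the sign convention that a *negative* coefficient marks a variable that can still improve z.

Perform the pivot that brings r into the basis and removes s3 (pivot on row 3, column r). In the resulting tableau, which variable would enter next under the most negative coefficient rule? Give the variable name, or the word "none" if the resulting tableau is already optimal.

Pivot element 11/2. New z-row = old z-row − (-6)·(row 3/(11/2)).
Updated z-row coefficients: p: -40/11, q: -43/11, r: 0, u: 0, s1: 0, s2: 2/11, s3: 12/11.
The most negative is -43/11 in column q, so q would enter next.

q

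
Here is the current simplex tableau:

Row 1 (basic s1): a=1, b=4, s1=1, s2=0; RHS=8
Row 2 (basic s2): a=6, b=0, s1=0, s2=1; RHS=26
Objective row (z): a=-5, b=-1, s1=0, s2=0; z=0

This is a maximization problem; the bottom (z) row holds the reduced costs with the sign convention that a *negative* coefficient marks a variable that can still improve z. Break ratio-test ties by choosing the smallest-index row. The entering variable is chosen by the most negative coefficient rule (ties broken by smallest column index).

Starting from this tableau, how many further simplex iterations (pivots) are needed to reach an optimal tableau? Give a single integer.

pivot: a in, s2 out → z = 65/3
pivot: b in, s1 out → z = 271/12
No improving column remains; optimal.

2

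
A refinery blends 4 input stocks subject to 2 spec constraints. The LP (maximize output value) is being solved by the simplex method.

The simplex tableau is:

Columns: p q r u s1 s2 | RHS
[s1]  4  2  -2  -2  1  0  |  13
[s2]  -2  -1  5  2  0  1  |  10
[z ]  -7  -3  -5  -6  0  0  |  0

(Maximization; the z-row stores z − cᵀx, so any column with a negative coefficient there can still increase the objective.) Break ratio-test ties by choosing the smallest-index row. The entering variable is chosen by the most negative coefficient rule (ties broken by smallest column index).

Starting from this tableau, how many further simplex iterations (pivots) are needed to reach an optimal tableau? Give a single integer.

2

pivot: p in, s1 out → z = 91/4
pivot: u in, s2 out → z = 359/2
No improving column remains; optimal.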